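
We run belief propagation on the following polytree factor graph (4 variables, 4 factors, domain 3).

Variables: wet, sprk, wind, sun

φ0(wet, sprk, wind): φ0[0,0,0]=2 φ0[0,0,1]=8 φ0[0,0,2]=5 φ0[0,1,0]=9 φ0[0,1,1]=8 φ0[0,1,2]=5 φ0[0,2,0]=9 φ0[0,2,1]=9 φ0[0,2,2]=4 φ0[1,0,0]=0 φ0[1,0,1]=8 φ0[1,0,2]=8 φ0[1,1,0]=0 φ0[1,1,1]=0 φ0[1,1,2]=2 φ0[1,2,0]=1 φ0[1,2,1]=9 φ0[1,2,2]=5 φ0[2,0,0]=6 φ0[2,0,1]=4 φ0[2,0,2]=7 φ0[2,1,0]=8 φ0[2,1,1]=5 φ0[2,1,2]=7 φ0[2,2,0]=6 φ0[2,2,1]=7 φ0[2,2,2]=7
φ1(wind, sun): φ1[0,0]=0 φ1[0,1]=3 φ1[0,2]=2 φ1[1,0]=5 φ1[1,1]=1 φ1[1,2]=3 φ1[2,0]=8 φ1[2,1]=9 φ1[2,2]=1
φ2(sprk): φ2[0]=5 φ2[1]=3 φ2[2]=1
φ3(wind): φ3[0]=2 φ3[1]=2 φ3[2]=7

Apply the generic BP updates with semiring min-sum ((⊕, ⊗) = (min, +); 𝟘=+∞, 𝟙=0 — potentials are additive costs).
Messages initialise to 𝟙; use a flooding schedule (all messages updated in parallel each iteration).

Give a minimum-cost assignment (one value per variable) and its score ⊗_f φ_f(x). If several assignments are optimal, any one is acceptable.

assignment: (wet=1, sprk=2, wind=0, sun=0); score = 4

init: all messages = 𝟙 over 3 values
r1 m[φ0→wet] = [2, 0, 4]
r1 m[φ0→sprk] = [0, 0, 1]
r1 m[φ0→wind] = [0, 0, 2]
r1 m[φ1→wind] = [0, 1, 1]
r1 m[φ1→sun] = [0, 1, 1]
r1 m[φ2→sprk] = [5, 3, 1]
r1 m[φ3→wind] = [2, 2, 7]
r1 m[wet→φ0] = [0, 0, 0]
r1 m[sprk→φ0] = [0, 0, 0]
r1 m[sprk→φ2] = [0, 0, 0]
r1 m[wind→φ0] = [0, 0, 0]
r1 m[wind→φ1] = [0, 0, 0]
r1 m[wind→φ3] = [0, 0, 0]
r1 m[sun→φ1] = [0, 0, 0]
r2 m[φ0→wet] = [2, 0, 4]
r2 m[φ0→sprk] = [0, 0, 1]
r2 m[φ0→wind] = [0, 0, 2]
r2 m[φ1→wind] = [0, 1, 1]
r2 m[φ1→sun] = [0, 1, 1]
r2 m[φ2→sprk] = [5, 3, 1]
r2 m[φ3→wind] = [2, 2, 7]
r2 m[wet→φ0] = [0, 0, 0]
r2 m[sprk→φ0] = [5, 3, 1]
r2 m[sprk→φ2] = [0, 0, 1]
r2 m[wind→φ0] = [2, 3, 8]
r2 m[wind→φ1] = [2, 2, 9]
r2 m[wind→φ3] = [0, 1, 3]
r2 m[sun→φ1] = [0, 0, 0]
r3 m[φ0→wet] = [9, 4, 9]
r3 m[φ0→sprk] = [2, 2, 3]
r3 m[φ0→wind] = [2, 3, 5]
r3 m[φ1→wind] = [0, 1, 1]
r3 m[φ1→sun] = [2, 3, 4]
r3 m[φ2→sprk] = [5, 3, 1]
r3 m[φ3→wind] = [2, 2, 7]
r3 m[wet→φ0] = [0, 0, 0]
r3 m[sprk→φ0] = [5, 3, 1]
r3 m[sprk→φ2] = [0, 0, 1]
r3 m[wind→φ0] = [2, 3, 8]
r3 m[wind→φ1] = [2, 2, 9]
r3 m[wind→φ3] = [0, 1, 3]
r3 m[sun→φ1] = [0, 0, 0]
r4 m[φ0→wet] = [9, 4, 9]
r4 m[φ0→sprk] = [2, 2, 3]
r4 m[φ0→wind] = [2, 3, 5]
r4 m[φ1→wind] = [0, 1, 1]
r4 m[φ1→sun] = [2, 3, 4]
r4 m[φ2→sprk] = [5, 3, 1]
r4 m[φ3→wind] = [2, 2, 7]
r4 m[wet→φ0] = [0, 0, 0]
r4 m[sprk→φ0] = [5, 3, 1]
r4 m[sprk→φ2] = [2, 2, 3]
r4 m[wind→φ0] = [2, 3, 8]
r4 m[wind→φ1] = [4, 5, 12]
r4 m[wind→φ3] = [2, 4, 6]
r4 m[sun→φ1] = [0, 0, 0]
r5 m[φ0→wet] = [9, 4, 9]
r5 m[φ0→sprk] = [2, 2, 3]
r5 m[φ0→wind] = [2, 3, 5]
r5 m[φ1→wind] = [0, 1, 1]
r5 m[φ1→sun] = [4, 6, 6]
r5 m[φ2→sprk] = [5, 3, 1]
r5 m[φ3→wind] = [2, 2, 7]
r5 m[wet→φ0] = [0, 0, 0]
r5 m[sprk→φ0] = [5, 3, 1]
r5 m[sprk→φ2] = [2, 2, 3]
r5 m[wind→φ0] = [2, 3, 8]
r5 m[wind→φ1] = [4, 5, 12]
r5 m[wind→φ3] = [2, 4, 6]
r5 m[sun→φ1] = [0, 0, 0]
r6 m[φ0→wet] = [9, 4, 9]
r6 m[φ0→sprk] = [2, 2, 3]
r6 m[φ0→wind] = [2, 3, 5]
r6 m[φ1→wind] = [0, 1, 1]
r6 m[φ1→sun] = [4, 6, 6]
r6 m[φ2→sprk] = [5, 3, 1]
r6 m[φ3→wind] = [2, 2, 7]
r6 m[wet→φ0] = [0, 0, 0]
r6 m[sprk→φ0] = [5, 3, 1]
r6 m[sprk→φ2] = [2, 2, 3]
r6 m[wind→φ0] = [2, 3, 8]
r6 m[wind→φ1] = [4, 5, 12]
r6 m[wind→φ3] = [2, 4, 6]
r6 m[sun→φ1] = [0, 0, 0]
fixed point reached at round 6
traceback from wet: (wet=1, sprk=2, wind=0, sun=0), score=4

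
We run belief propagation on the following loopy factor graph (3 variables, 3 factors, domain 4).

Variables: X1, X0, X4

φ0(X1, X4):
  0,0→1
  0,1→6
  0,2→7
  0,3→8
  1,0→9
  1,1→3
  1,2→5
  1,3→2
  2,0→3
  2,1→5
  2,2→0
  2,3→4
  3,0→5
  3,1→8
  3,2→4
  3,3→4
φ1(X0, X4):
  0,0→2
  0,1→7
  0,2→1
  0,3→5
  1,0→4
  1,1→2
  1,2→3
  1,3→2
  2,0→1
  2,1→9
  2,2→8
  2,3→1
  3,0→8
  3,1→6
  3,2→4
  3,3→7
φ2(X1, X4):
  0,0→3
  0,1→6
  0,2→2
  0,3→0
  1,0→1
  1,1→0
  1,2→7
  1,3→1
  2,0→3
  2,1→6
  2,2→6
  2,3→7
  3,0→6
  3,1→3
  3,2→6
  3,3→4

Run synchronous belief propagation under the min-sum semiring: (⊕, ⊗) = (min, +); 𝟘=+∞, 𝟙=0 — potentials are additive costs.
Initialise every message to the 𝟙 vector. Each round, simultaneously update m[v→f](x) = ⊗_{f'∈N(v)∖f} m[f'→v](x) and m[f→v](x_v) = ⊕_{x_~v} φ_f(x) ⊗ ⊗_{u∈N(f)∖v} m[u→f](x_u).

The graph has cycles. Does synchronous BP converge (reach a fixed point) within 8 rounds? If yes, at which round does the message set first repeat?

init: all messages = 𝟙 over 4 values
r1 m[φ0→X1] = [1, 2, 0, 4]
r1 m[φ0→X4] = [1, 3, 0, 2]
r1 m[φ1→X0] = [1, 2, 1, 4]
r1 m[φ1→X4] = [1, 2, 1, 1]
r1 m[φ2→X1] = [0, 0, 3, 3]
r1 m[φ2→X4] = [1, 0, 2, 0]
r1 m[X1→φ0] = [0, 0, 0, 0]
r1 m[X1→φ2] = [0, 0, 0, 0]
r1 m[X0→φ1] = [0, 0, 0, 0]
r1 m[X4→φ0] = [0, 0, 0, 0]
r1 m[X4→φ1] = [0, 0, 0, 0]
r1 m[X4→φ2] = [0, 0, 0, 0]
r2 m[φ0→X1] = [1, 2, 0, 4]
r2 m[φ0→X4] = [1, 3, 0, 2]
r2 m[φ1→X0] = [1, 2, 1, 4]
r2 m[φ1→X4] = [1, 2, 1, 1]
r2 m[φ2→X1] = [0, 0, 3, 3]
r2 m[φ2→X4] = [1, 0, 2, 0]
r2 m[X1→φ0] = [0, 0, 3, 3]
r2 m[X1→φ2] = [1, 2, 0, 4]
r2 m[X0→φ1] = [0, 0, 0, 0]
r2 m[X4→φ0] = [2, 2, 3, 1]
r2 m[X4→φ1] = [2, 3, 2, 2]
r2 m[X4→φ2] = [2, 5, 1, 3]
r3 m[φ0→X1] = [3, 3, 3, 5]
r3 m[φ0→X4] = [1, 3, 3, 2]
r3 m[φ1→X0] = [3, 4, 3, 6]
r3 m[φ1→X4] = [1, 2, 1, 1]
r3 m[φ2→X1] = [3, 3, 5, 7]
r3 m[φ2→X4] = [3, 2, 3, 1]
r3 m[X1→φ0] = [0, 0, 3, 3]
r3 m[X1→φ2] = [1, 2, 0, 4]
r3 m[X0→φ1] = [0, 0, 0, 0]
r3 m[X4→φ0] = [2, 2, 3, 1]
r3 m[X4→φ1] = [2, 3, 2, 2]
r3 m[X4→φ2] = [2, 5, 1, 3]
r4 m[φ0→X1] = [3, 3, 3, 5]
r4 m[φ0→X4] = [1, 3, 3, 2]
r4 m[φ1→X0] = [3, 4, 3, 6]
r4 m[φ1→X4] = [1, 2, 1, 1]
r4 m[φ2→X1] = [3, 3, 5, 7]
r4 m[φ2→X4] = [3, 2, 3, 1]
r4 m[X1→φ0] = [3, 3, 5, 7]
r4 m[X1→φ2] = [3, 3, 3, 5]
r4 m[X0→φ1] = [0, 0, 0, 0]
r4 m[X4→φ0] = [4, 4, 4, 2]
r4 m[X4→φ1] = [4, 5, 6, 3]
r4 m[X4→φ2] = [2, 5, 4, 3]
r5 m[φ0→X1] = [5, 4, 4, 6]
r5 m[φ0→X4] = [4, 6, 5, 5]
r5 m[φ1→X0] = [6, 5, 4, 10]
r5 m[φ1→X4] = [1, 2, 1, 1]
r5 m[φ2→X1] = [3, 3, 5, 7]
r5 m[φ2→X4] = [4, 3, 5, 3]
r5 m[X1→φ0] = [3, 3, 5, 7]
r5 m[X1→φ2] = [3, 3, 3, 5]
r5 m[X0→φ1] = [0, 0, 0, 0]
r5 m[X4→φ0] = [4, 4, 4, 2]
r5 m[X4→φ1] = [4, 5, 6, 3]
r5 m[X4→φ2] = [2, 5, 4, 3]
r6 m[φ0→X1] = [5, 4, 4, 6]
r6 m[φ0→X4] = [4, 6, 5, 5]
r6 m[φ1→X0] = [6, 5, 4, 10]
r6 m[φ1→X4] = [1, 2, 1, 1]
r6 m[φ2→X1] = [3, 3, 5, 7]
r6 m[φ2→X4] = [4, 3, 5, 3]
r6 m[X1→φ0] = [3, 3, 5, 7]
r6 m[X1→φ2] = [5, 4, 4, 6]
r6 m[X0→φ1] = [0, 0, 0, 0]
r6 m[X4→φ0] = [5, 5, 6, 4]
r6 m[X4→φ1] = [8, 9, 10, 8]
r6 m[X4→φ2] = [5, 8, 6, 6]
r7 m[φ0→X1] = [6, 6, 6, 8]
r7 m[φ0→X4] = [4, 6, 5, 5]
r7 m[φ1→X0] = [10, 10, 9, 14]
r7 m[φ1→X4] = [1, 2, 1, 1]
r7 m[φ2→X1] = [6, 6, 8, 10]
r7 m[φ2→X4] = [5, 4, 7, 5]
r7 m[X1→φ0] = [3, 3, 5, 7]
r7 m[X1→φ2] = [5, 4, 4, 6]
r7 m[X0→φ1] = [0, 0, 0, 0]
r7 m[X4→φ0] = [5, 5, 6, 4]
r7 m[X4→φ1] = [8, 9, 10, 8]
r7 m[X4→φ2] = [5, 8, 6, 6]
r8 m[φ0→X1] = [6, 6, 6, 8]
r8 m[φ0→X4] = [4, 6, 5, 5]
r8 m[φ1→X0] = [10, 10, 9, 14]
r8 m[φ1→X4] = [1, 2, 1, 1]
r8 m[φ2→X1] = [6, 6, 8, 10]
r8 m[φ2→X4] = [5, 4, 7, 5]
r8 m[X1→φ0] = [6, 6, 8, 10]
r8 m[X1→φ2] = [6, 6, 6, 8]
r8 m[X0→φ1] = [0, 0, 0, 0]
r8 m[X4→φ0] = [6, 6, 8, 6]
r8 m[X4→φ1] = [9, 10, 12, 10]
r8 m[X4→φ2] = [5, 8, 6, 6]
no fixed point within 8 rounds

NOT CONVERGED within 8 rounds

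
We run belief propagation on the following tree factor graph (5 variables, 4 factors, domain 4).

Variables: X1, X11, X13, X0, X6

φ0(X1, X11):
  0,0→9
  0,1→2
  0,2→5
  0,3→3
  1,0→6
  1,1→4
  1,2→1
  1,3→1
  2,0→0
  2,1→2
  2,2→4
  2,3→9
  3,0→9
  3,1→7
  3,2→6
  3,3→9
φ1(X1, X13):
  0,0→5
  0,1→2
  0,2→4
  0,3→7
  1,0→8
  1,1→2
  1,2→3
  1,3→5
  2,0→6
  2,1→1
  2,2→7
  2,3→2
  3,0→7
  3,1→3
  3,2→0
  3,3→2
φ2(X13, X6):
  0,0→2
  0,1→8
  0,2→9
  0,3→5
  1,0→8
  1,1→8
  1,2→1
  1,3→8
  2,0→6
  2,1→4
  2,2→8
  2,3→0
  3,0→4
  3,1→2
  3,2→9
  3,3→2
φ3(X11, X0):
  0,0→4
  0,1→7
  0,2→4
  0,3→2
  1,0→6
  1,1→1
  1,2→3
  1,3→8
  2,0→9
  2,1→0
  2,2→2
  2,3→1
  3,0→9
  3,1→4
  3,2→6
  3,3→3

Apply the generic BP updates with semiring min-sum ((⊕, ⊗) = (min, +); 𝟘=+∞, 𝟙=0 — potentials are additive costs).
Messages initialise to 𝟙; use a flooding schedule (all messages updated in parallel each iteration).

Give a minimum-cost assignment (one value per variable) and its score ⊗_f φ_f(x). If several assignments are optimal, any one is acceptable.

init: all messages = 𝟙 over 4 values
r1 m[φ0→X1] = [2, 1, 0, 6]
r1 m[φ0→X11] = [0, 2, 1, 1]
r1 m[φ1→X1] = [2, 2, 1, 0]
r1 m[φ1→X13] = [5, 1, 0, 2]
r1 m[φ2→X13] = [2, 1, 0, 2]
r1 m[φ2→X6] = [2, 2, 1, 0]
r1 m[φ3→X11] = [2, 1, 0, 3]
r1 m[φ3→X0] = [4, 0, 2, 1]
r1 m[X1→φ0] = [0, 0, 0, 0]
r1 m[X1→φ1] = [0, 0, 0, 0]
r1 m[X11→φ0] = [0, 0, 0, 0]
r1 m[X11→φ3] = [0, 0, 0, 0]
r1 m[X13→φ1] = [0, 0, 0, 0]
r1 m[X13→φ2] = [0, 0, 0, 0]
r1 m[X0→φ3] = [0, 0, 0, 0]
r1 m[X6→φ2] = [0, 0, 0, 0]
r2 m[φ0→X1] = [2, 1, 0, 6]
r2 m[φ0→X11] = [0, 2, 1, 1]
r2 m[φ1→X1] = [2, 2, 1, 0]
r2 m[φ1→X13] = [5, 1, 0, 2]
r2 m[φ2→X13] = [2, 1, 0, 2]
r2 m[φ2→X6] = [2, 2, 1, 0]
r2 m[φ3→X11] = [2, 1, 0, 3]
r2 m[φ3→X0] = [4, 0, 2, 1]
r2 m[X1→φ0] = [2, 2, 1, 0]
r2 m[X1→φ1] = [2, 1, 0, 6]
r2 m[X11→φ0] = [2, 1, 0, 3]
r2 m[X11→φ3] = [0, 2, 1, 1]
r2 m[X13→φ1] = [2, 1, 0, 2]
r2 m[X13→φ2] = [5, 1, 0, 2]
r2 m[X0→φ3] = [0, 0, 0, 0]
r2 m[X6→φ2] = [0, 0, 0, 0]
r3 m[φ0→X1] = [3, 1, 2, 6]
r3 m[φ0→X11] = [1, 3, 3, 3]
r3 m[φ1→X1] = [3, 3, 2, 0]
r3 m[φ1→X13] = [6, 1, 4, 2]
r3 m[φ2→X13] = [2, 1, 0, 2]
r3 m[φ2→X6] = [6, 4, 2, 0]
r3 m[φ3→X11] = [2, 1, 0, 3]
r3 m[φ3→X0] = [4, 1, 3, 2]
r3 m[X1→φ0] = [2, 2, 1, 0]
r3 m[X1→φ1] = [2, 1, 0, 6]
r3 m[X11→φ0] = [2, 1, 0, 3]
r3 m[X11→φ3] = [0, 2, 1, 1]
r3 m[X13→φ1] = [2, 1, 0, 2]
r3 m[X13→φ2] = [5, 1, 0, 2]
r3 m[X0→φ3] = [0, 0, 0, 0]
r3 m[X6→φ2] = [0, 0, 0, 0]
r4 m[φ0→X1] = [3, 1, 2, 6]
r4 m[φ0→X11] = [1, 3, 3, 3]
r4 m[φ1→X1] = [3, 3, 2, 0]
r4 m[φ1→X13] = [6, 1, 4, 2]
r4 m[φ2→X13] = [2, 1, 0, 2]
r4 m[φ2→X6] = [6, 4, 2, 0]
r4 m[φ3→X11] = [2, 1, 0, 3]
r4 m[φ3→X0] = [4, 1, 3, 2]
r4 m[X1→φ0] = [3, 3, 2, 0]
r4 m[X1→φ1] = [3, 1, 2, 6]
r4 m[X11→φ0] = [2, 1, 0, 3]
r4 m[X11→φ3] = [1, 3, 3, 3]
r4 m[X13→φ1] = [2, 1, 0, 2]
r4 m[X13→φ2] = [6, 1, 4, 2]
r4 m[X0→φ3] = [0, 0, 0, 0]
r4 m[X6→φ2] = [0, 0, 0, 0]
r5 m[φ0→X1] = [3, 1, 2, 6]
r5 m[φ0→X11] = [2, 4, 4, 4]
r5 m[φ1→X1] = [3, 3, 2, 0]
r5 m[φ1→X13] = [8, 3, 4, 4]
r5 m[φ2→X13] = [2, 1, 0, 2]
r5 m[φ2→X6] = [6, 4, 2, 4]
r5 m[φ3→X11] = [2, 1, 0, 3]
r5 m[φ3→X0] = [5, 3, 5, 3]
r5 m[X1→φ0] = [3, 3, 2, 0]
r5 m[X1→φ1] = [3, 1, 2, 6]
r5 m[X11→φ0] = [2, 1, 0, 3]
r5 m[X11→φ3] = [1, 3, 3, 3]
r5 m[X13→φ1] = [2, 1, 0, 2]
r5 m[X13→φ2] = [6, 1, 4, 2]
r5 m[X0→φ3] = [0, 0, 0, 0]
r5 m[X6→φ2] = [0, 0, 0, 0]
r6 m[φ0→X1] = [3, 1, 2, 6]
r6 m[φ0→X11] = [2, 4, 4, 4]
r6 m[φ1→X1] = [3, 3, 2, 0]
r6 m[φ1→X13] = [8, 3, 4, 4]
r6 m[φ2→X13] = [2, 1, 0, 2]
r6 m[φ2→X6] = [6, 4, 2, 4]
r6 m[φ3→X11] = [2, 1, 0, 3]
r6 m[φ3→X0] = [5, 3, 5, 3]
r6 m[X1→φ0] = [3, 3, 2, 0]
r6 m[X1→φ1] = [3, 1, 2, 6]
r6 m[X11→φ0] = [2, 1, 0, 3]
r6 m[X11→φ3] = [2, 4, 4, 4]
r6 m[X13→φ1] = [2, 1, 0, 2]
r6 m[X13→φ2] = [8, 3, 4, 4]
r6 m[X0→φ3] = [0, 0, 0, 0]
r6 m[X6→φ2] = [0, 0, 0, 0]
r7 m[φ0→X1] = [3, 1, 2, 6]
r7 m[φ0→X11] = [2, 4, 4, 4]
r7 m[φ1→X1] = [3, 3, 2, 0]
r7 m[φ1→X13] = [8, 3, 4, 4]
r7 m[φ2→X13] = [2, 1, 0, 2]
r7 m[φ2→X6] = [8, 6, 4, 4]
r7 m[φ3→X11] = [2, 1, 0, 3]
r7 m[φ3→X0] = [6, 4, 6, 4]
r7 m[X1→φ0] = [3, 3, 2, 0]
r7 m[X1→φ1] = [3, 1, 2, 6]
r7 m[X11→φ0] = [2, 1, 0, 3]
r7 m[X11→φ3] = [2, 4, 4, 4]
r7 m[X13→φ1] = [2, 1, 0, 2]
r7 m[X13→φ2] = [8, 3, 4, 4]
r7 m[X0→φ3] = [0, 0, 0, 0]
r7 m[X6→φ2] = [0, 0, 0, 0]
r8 m[φ0→X1] = [3, 1, 2, 6]
r8 m[φ0→X11] = [2, 4, 4, 4]
r8 m[φ1→X1] = [3, 3, 2, 0]
r8 m[φ1→X13] = [8, 3, 4, 4]
r8 m[φ2→X13] = [2, 1, 0, 2]
r8 m[φ2→X6] = [8, 6, 4, 4]
r8 m[φ3→X11] = [2, 1, 0, 3]
r8 m[φ3→X0] = [6, 4, 6, 4]
r8 m[X1→φ0] = [3, 3, 2, 0]
r8 m[X1→φ1] = [3, 1, 2, 6]
r8 m[X11→φ0] = [2, 1, 0, 3]
r8 m[X11→φ3] = [2, 4, 4, 4]
r8 m[X13→φ1] = [2, 1, 0, 2]
r8 m[X13→φ2] = [8, 3, 4, 4]
r8 m[X0→φ3] = [0, 0, 0, 0]
r8 m[X6→φ2] = [0, 0, 0, 0]
fixed point reached at round 8
traceback from X1: (X1=1, X11=2, X13=1, X0=1, X6=2), score=4

assignment: (X1=1, X11=2, X13=1, X0=1, X6=2); score = 4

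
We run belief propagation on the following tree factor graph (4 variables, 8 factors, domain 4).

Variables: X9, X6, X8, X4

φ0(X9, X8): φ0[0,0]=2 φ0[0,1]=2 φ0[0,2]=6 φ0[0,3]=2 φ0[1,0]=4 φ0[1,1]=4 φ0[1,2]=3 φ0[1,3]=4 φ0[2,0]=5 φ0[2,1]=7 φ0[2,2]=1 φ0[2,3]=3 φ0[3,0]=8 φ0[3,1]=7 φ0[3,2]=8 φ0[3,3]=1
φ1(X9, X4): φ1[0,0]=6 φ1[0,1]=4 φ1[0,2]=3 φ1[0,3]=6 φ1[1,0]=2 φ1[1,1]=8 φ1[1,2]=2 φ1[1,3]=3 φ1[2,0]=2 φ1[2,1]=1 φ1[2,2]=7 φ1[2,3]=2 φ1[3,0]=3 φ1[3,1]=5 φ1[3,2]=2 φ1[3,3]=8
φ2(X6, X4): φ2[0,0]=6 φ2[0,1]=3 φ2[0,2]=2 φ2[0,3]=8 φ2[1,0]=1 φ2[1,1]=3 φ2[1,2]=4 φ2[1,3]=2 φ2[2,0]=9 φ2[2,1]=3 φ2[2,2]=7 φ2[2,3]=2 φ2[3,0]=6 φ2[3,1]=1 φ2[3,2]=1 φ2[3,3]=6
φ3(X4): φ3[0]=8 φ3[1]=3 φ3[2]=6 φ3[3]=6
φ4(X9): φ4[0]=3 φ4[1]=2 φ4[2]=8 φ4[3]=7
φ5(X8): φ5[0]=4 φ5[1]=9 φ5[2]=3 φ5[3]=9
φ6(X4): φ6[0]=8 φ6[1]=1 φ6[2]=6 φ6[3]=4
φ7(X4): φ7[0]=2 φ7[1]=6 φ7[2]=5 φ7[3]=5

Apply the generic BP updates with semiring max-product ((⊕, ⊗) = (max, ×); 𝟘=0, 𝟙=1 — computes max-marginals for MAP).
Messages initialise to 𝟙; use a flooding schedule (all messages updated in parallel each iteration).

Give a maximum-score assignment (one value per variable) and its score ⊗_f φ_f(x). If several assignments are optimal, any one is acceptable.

assignment: (X9=2, X6=2, X8=1, X4=2); score = 4445280

init: all messages = 𝟙 over 4 values
r1 m[φ0→X9] = [6, 4, 7, 8]
r1 m[φ0→X8] = [8, 7, 8, 4]
r1 m[φ1→X9] = [6, 8, 7, 8]
r1 m[φ1→X4] = [6, 8, 7, 8]
r1 m[φ2→X6] = [8, 4, 9, 6]
r1 m[φ2→X4] = [9, 3, 7, 8]
r1 m[φ3→X4] = [8, 3, 6, 6]
r1 m[φ4→X9] = [3, 2, 8, 7]
r1 m[φ5→X8] = [4, 9, 3, 9]
r1 m[φ6→X4] = [8, 1, 6, 4]
r1 m[φ7→X4] = [2, 6, 5, 5]
r1 m[X9→φ0] = [1, 1, 1, 1]
r1 m[X9→φ1] = [1, 1, 1, 1]
r1 m[X9→φ4] = [1, 1, 1, 1]
r1 m[X6→φ2] = [1, 1, 1, 1]
r1 m[X8→φ0] = [1, 1, 1, 1]
r1 m[X8→φ5] = [1, 1, 1, 1]
r1 m[X4→φ1] = [1, 1, 1, 1]
r1 m[X4→φ2] = [1, 1, 1, 1]
r1 m[X4→φ3] = [1, 1, 1, 1]
r1 m[X4→φ6] = [1, 1, 1, 1]
r1 m[X4→φ7] = [1, 1, 1, 1]
r2 m[φ0→X9] = [6, 4, 7, 8]
r2 m[φ0→X8] = [8, 7, 8, 4]
r2 m[φ1→X9] = [6, 8, 7, 8]
r2 m[φ1→X4] = [6, 8, 7, 8]
r2 m[φ2→X6] = [8, 4, 9, 6]
r2 m[φ2→X4] = [9, 3, 7, 8]
r2 m[φ3→X4] = [8, 3, 6, 6]
r2 m[φ4→X9] = [3, 2, 8, 7]
r2 m[φ5→X8] = [4, 9, 3, 9]
r2 m[φ6→X4] = [8, 1, 6, 4]
r2 m[φ7→X4] = [2, 6, 5, 5]
r2 m[X9→φ0] = [18, 16, 56, 56]
r2 m[X9→φ1] = [18, 8, 56, 56]
r2 m[X9→φ4] = [36, 32, 49, 64]
r2 m[X6→φ2] = [1, 1, 1, 1]
r2 m[X8→φ0] = [4, 9, 3, 9]
r2 m[X8→φ5] = [8, 7, 8, 4]
r2 m[X4→φ1] = [1152, 54, 1260, 960]
r2 m[X4→φ2] = [768, 144, 1260, 960]
r2 m[X4→φ3] = [864, 144, 1470, 1280]
r2 m[X4→φ6] = [864, 432, 1470, 1920]
r2 m[X4→φ7] = [3456, 72, 1764, 1536]
r3 m[φ0→X9] = [18, 36, 63, 63]
r3 m[φ0→X8] = [448, 392, 448, 168]
r3 m[φ1→X9] = [6912, 2880, 8820, 7680]
r3 m[φ1→X4] = [168, 280, 392, 448]
r3 m[φ2→X6] = [7680, 5040, 8820, 5760]
r3 m[φ2→X4] = [9, 3, 7, 8]
r3 m[φ3→X4] = [8, 3, 6, 6]
r3 m[φ4→X9] = [3, 2, 8, 7]
r3 m[φ5→X8] = [4, 9, 3, 9]
r3 m[φ6→X4] = [8, 1, 6, 4]
r3 m[φ7→X4] = [2, 6, 5, 5]
r3 m[X9→φ0] = [18, 16, 56, 56]
r3 m[X9→φ1] = [18, 8, 56, 56]
r3 m[X9→φ4] = [36, 32, 49, 64]
r3 m[X6→φ2] = [1, 1, 1, 1]
r3 m[X8→φ0] = [4, 9, 3, 9]
r3 m[X8→φ5] = [8, 7, 8, 4]
r3 m[X4→φ1] = [1152, 54, 1260, 960]
r3 m[X4→φ2] = [768, 144, 1260, 960]
r3 m[X4→φ3] = [864, 144, 1470, 1280]
r3 m[X4→φ6] = [864, 432, 1470, 1920]
r3 m[X4→φ7] = [3456, 72, 1764, 1536]
r4 m[φ0→X9] = [18, 36, 63, 63]
r4 m[φ0→X8] = [448, 392, 448, 168]
r4 m[φ1→X9] = [6912, 2880, 8820, 7680]
r4 m[φ1→X4] = [168, 280, 392, 448]
r4 m[φ2→X6] = [7680, 5040, 8820, 5760]
r4 m[φ2→X4] = [9, 3, 7, 8]
r4 m[φ3→X4] = [8, 3, 6, 6]
r4 m[φ4→X9] = [3, 2, 8, 7]
r4 m[φ5→X8] = [4, 9, 3, 9]
r4 m[φ6→X4] = [8, 1, 6, 4]
r4 m[φ7→X4] = [2, 6, 5, 5]
r4 m[X9→φ0] = [20736, 5760, 70560, 53760]
r4 m[X9→φ1] = [54, 72, 504, 441]
r4 m[X9→φ4] = [124416, 103680, 555660, 483840]
r4 m[X6→φ2] = [1, 1, 1, 1]
r4 m[X8→φ0] = [4, 9, 3, 9]
r4 m[X8→φ5] = [448, 392, 448, 168]
r4 m[X4→φ1] = [1152, 54, 1260, 960]
r4 m[X4→φ2] = [21504, 5040, 70560, 53760]
r4 m[X4→φ3] = [24192, 5040, 82320, 71680]
r4 m[X4→φ6] = [24192, 15120, 82320, 107520]
r4 m[X4→φ7] = [96768, 2520, 98784, 86016]
r5 m[φ0→X9] = [18, 36, 63, 63]
r5 m[φ0→X8] = [430080, 493920, 430080, 211680]
r5 m[φ1→X9] = [6912, 2880, 8820, 7680]
r5 m[φ1→X4] = [1323, 2205, 3528, 3528]
r5 m[φ2→X6] = [430080, 282240, 493920, 322560]
r5 m[φ2→X4] = [9, 3, 7, 8]
r5 m[φ3→X4] = [8, 3, 6, 6]
r5 m[φ4→X9] = [3, 2, 8, 7]
r5 m[φ5→X8] = [4, 9, 3, 9]
r5 m[φ6→X4] = [8, 1, 6, 4]
r5 m[φ7→X4] = [2, 6, 5, 5]
r5 m[X9→φ0] = [20736, 5760, 70560, 53760]
r5 m[X9→φ1] = [54, 72, 504, 441]
r5 m[X9→φ4] = [124416, 103680, 555660, 483840]
r5 m[X6→φ2] = [1, 1, 1, 1]
r5 m[X8→φ0] = [4, 9, 3, 9]
r5 m[X8→φ5] = [448, 392, 448, 168]
r5 m[X4→φ1] = [1152, 54, 1260, 960]
r5 m[X4→φ2] = [21504, 5040, 70560, 53760]
r5 m[X4→φ3] = [24192, 5040, 82320, 71680]
r5 m[X4→φ6] = [24192, 15120, 82320, 107520]
r5 m[X4→φ7] = [96768, 2520, 98784, 86016]
r6 m[φ0→X9] = [18, 36, 63, 63]
r6 m[φ0→X8] = [430080, 493920, 430080, 211680]
r6 m[φ1→X9] = [6912, 2880, 8820, 7680]
r6 m[φ1→X4] = [1323, 2205, 3528, 3528]
r6 m[φ2→X6] = [430080, 282240, 493920, 322560]
r6 m[φ2→X4] = [9, 3, 7, 8]
r6 m[φ3→X4] = [8, 3, 6, 6]
r6 m[φ4→X9] = [3, 2, 8, 7]
r6 m[φ5→X8] = [4, 9, 3, 9]
r6 m[φ6→X4] = [8, 1, 6, 4]
r6 m[φ7→X4] = [2, 6, 5, 5]
r6 m[X9→φ0] = [20736, 5760, 70560, 53760]
r6 m[X9→φ1] = [54, 72, 504, 441]
r6 m[X9→φ4] = [124416, 103680, 555660, 483840]
r6 m[X6→φ2] = [1, 1, 1, 1]
r6 m[X8→φ0] = [4, 9, 3, 9]
r6 m[X8→φ5] = [430080, 493920, 430080, 211680]
r6 m[X4→φ1] = [1152, 54, 1260, 960]
r6 m[X4→φ2] = [169344, 39690, 635040, 423360]
r6 m[X4→φ3] = [190512, 39690, 740880, 564480]
r6 m[X4→φ6] = [190512, 119070, 740880, 846720]
r6 m[X4→φ7] = [762048, 19845, 889056, 677376]
r7 m[φ0→X9] = [18, 36, 63, 63]
r7 m[φ0→X8] = [430080, 493920, 430080, 211680]
r7 m[φ1→X9] = [6912, 2880, 8820, 7680]
r7 m[φ1→X4] = [1323, 2205, 3528, 3528]
r7 m[φ2→X6] = [3386880, 2540160, 4445280, 2540160]
r7 m[φ2→X4] = [9, 3, 7, 8]
r7 m[φ3→X4] = [8, 3, 6, 6]
r7 m[φ4→X9] = [3, 2, 8, 7]
r7 m[φ5→X8] = [4, 9, 3, 9]
r7 m[φ6→X4] = [8, 1, 6, 4]
r7 m[φ7→X4] = [2, 6, 5, 5]
r7 m[X9→φ0] = [20736, 5760, 70560, 53760]
r7 m[X9→φ1] = [54, 72, 504, 441]
r7 m[X9→φ4] = [124416, 103680, 555660, 483840]
r7 m[X6→φ2] = [1, 1, 1, 1]
r7 m[X8→φ0] = [4, 9, 3, 9]
r7 m[X8→φ5] = [430080, 493920, 430080, 211680]
r7 m[X4→φ1] = [1152, 54, 1260, 960]
r7 m[X4→φ2] = [169344, 39690, 635040, 423360]
r7 m[X4→φ3] = [190512, 39690, 740880, 564480]
r7 m[X4→φ6] = [190512, 119070, 740880, 846720]
r7 m[X4→φ7] = [762048, 19845, 889056, 677376]
r8 m[φ0→X9] = [18, 36, 63, 63]
r8 m[φ0→X8] = [430080, 493920, 430080, 211680]
r8 m[φ1→X9] = [6912, 2880, 8820, 7680]
r8 m[φ1→X4] = [1323, 2205, 3528, 3528]
r8 m[φ2→X6] = [3386880, 2540160, 4445280, 2540160]
r8 m[φ2→X4] = [9, 3, 7, 8]
r8 m[φ3→X4] = [8, 3, 6, 6]
r8 m[φ4→X9] = [3, 2, 8, 7]
r8 m[φ5→X8] = [4, 9, 3, 9]
r8 m[φ6→X4] = [8, 1, 6, 4]
r8 m[φ7→X4] = [2, 6, 5, 5]
r8 m[X9→φ0] = [20736, 5760, 70560, 53760]
r8 m[X9→φ1] = [54, 72, 504, 441]
r8 m[X9→φ4] = [124416, 103680, 555660, 483840]
r8 m[X6→φ2] = [1, 1, 1, 1]
r8 m[X8→φ0] = [4, 9, 3, 9]
r8 m[X8→φ5] = [430080, 493920, 430080, 211680]
r8 m[X4→φ1] = [1152, 54, 1260, 960]
r8 m[X4→φ2] = [169344, 39690, 635040, 423360]
r8 m[X4→φ3] = [190512, 39690, 740880, 564480]
r8 m[X4→φ6] = [190512, 119070, 740880, 846720]
r8 m[X4→φ7] = [762048, 19845, 889056, 677376]
fixed point reached at round 8
traceback from X9: (X9=2, X6=2, X8=1, X4=2), score=4445280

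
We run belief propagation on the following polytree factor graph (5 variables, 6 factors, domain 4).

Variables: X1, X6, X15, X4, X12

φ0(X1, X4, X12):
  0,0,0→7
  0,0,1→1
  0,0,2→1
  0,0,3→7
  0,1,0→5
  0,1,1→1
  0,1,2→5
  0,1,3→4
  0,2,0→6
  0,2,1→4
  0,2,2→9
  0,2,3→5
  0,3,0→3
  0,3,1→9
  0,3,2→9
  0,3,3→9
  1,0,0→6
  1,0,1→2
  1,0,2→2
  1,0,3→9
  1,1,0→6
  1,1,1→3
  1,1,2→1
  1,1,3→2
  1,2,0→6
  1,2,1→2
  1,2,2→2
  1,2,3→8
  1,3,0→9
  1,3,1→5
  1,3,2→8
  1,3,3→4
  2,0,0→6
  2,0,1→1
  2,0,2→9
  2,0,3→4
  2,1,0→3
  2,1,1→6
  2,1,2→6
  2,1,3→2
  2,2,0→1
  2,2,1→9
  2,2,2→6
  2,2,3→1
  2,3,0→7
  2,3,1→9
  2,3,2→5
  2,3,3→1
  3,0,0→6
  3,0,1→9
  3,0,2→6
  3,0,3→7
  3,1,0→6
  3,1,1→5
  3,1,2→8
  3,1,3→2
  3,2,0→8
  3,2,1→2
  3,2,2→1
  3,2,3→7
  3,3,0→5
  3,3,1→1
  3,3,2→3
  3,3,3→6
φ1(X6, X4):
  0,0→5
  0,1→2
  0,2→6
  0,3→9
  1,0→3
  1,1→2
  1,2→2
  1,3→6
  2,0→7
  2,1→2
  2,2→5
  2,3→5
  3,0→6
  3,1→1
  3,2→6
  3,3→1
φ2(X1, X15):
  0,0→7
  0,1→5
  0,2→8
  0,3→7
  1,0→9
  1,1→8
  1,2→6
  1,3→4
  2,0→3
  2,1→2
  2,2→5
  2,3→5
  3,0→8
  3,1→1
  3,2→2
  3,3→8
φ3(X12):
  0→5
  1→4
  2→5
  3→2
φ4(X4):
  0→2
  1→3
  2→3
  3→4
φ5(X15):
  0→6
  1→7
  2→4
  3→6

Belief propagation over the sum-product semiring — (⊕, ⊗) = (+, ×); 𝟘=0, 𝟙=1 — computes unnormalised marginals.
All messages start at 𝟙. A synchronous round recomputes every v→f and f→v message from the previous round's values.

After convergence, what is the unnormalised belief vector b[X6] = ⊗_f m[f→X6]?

b[X6] = [3062008, 1850616, 2310650, 1459308]

init: all messages = 𝟙 over 4 values
r1 m[φ0→X1] = [85, 75, 76, 82]
r1 m[φ0→X4] = [83, 65, 77, 93]
r1 m[φ0→X12] = [90, 69, 81, 78]
r1 m[φ1→X6] = [22, 13, 19, 14]
r1 m[φ1→X4] = [21, 7, 19, 21]
r1 m[φ2→X1] = [27, 27, 15, 19]
r1 m[φ2→X15] = [27, 16, 21, 24]
r1 m[φ3→X12] = [5, 4, 5, 2]
r1 m[φ4→X4] = [2, 3, 3, 4]
r1 m[φ5→X15] = [6, 7, 4, 6]
r1 m[X1→φ0] = [1, 1, 1, 1]
r1 m[X1→φ2] = [1, 1, 1, 1]
r1 m[X6→φ1] = [1, 1, 1, 1]
r1 m[X15→φ2] = [1, 1, 1, 1]
r1 m[X15→φ5] = [1, 1, 1, 1]
r1 m[X4→φ0] = [1, 1, 1, 1]
r1 m[X4→φ1] = [1, 1, 1, 1]
r1 m[X4→φ4] = [1, 1, 1, 1]
r1 m[X12→φ0] = [1, 1, 1, 1]
r1 m[X12→φ3] = [1, 1, 1, 1]
r2 m[φ0→X1] = [85, 75, 76, 82]
r2 m[φ0→X4] = [83, 65, 77, 93]
r2 m[φ0→X12] = [90, 69, 81, 78]
r2 m[φ1→X6] = [22, 13, 19, 14]
r2 m[φ1→X4] = [21, 7, 19, 21]
r2 m[φ2→X1] = [27, 27, 15, 19]
r2 m[φ2→X15] = [27, 16, 21, 24]
r2 m[φ3→X12] = [5, 4, 5, 2]
r2 m[φ4→X4] = [2, 3, 3, 4]
r2 m[φ5→X15] = [6, 7, 4, 6]
r2 m[X1→φ0] = [27, 27, 15, 19]
r2 m[X1→φ2] = [85, 75, 76, 82]
r2 m[X6→φ1] = [1, 1, 1, 1]
r2 m[X15→φ2] = [6, 7, 4, 6]
r2 m[X15→φ5] = [27, 16, 21, 24]
r2 m[X4→φ0] = [42, 21, 57, 84]
r2 m[X4→φ1] = [166, 195, 231, 372]
r2 m[X4→φ4] = [1743, 455, 1463, 1953]
r2 m[X12→φ0] = [5, 4, 5, 2]
r2 m[X12→φ3] = [90, 69, 81, 78]
r3 m[φ0→X1] = [19071, 16983, 17580, 15117]
r3 m[φ0→X4] = [6743, 5932, 6823, 8663]
r3 m[φ0→X12] = [104889, 81150, 95130, 99843]
r3 m[φ1→X6] = [5954, 3582, 4567, 2949]
r3 m[φ1→X4] = [21, 7, 19, 21]
r3 m[φ2→X1] = [151, 158, 82, 111]
r3 m[φ2→X15] = [2154, 1259, 1674, 1931]
r3 m[φ3→X12] = [5, 4, 5, 2]
r3 m[φ4→X4] = [2, 3, 3, 4]
r3 m[φ5→X15] = [6, 7, 4, 6]
r3 m[X1→φ0] = [27, 27, 15, 19]
r3 m[X1→φ2] = [85, 75, 76, 82]
r3 m[X6→φ1] = [1, 1, 1, 1]
r3 m[X15→φ2] = [6, 7, 4, 6]
r3 m[X15→φ5] = [27, 16, 21, 24]
r3 m[X4→φ0] = [42, 21, 57, 84]
r3 m[X4→φ1] = [166, 195, 231, 372]
r3 m[X4→φ4] = [1743, 455, 1463, 1953]
r3 m[X12→φ0] = [5, 4, 5, 2]
r3 m[X12→φ3] = [90, 69, 81, 78]
r4 m[φ0→X1] = [19071, 16983, 17580, 15117]
r4 m[φ0→X4] = [6743, 5932, 6823, 8663]
r4 m[φ0→X12] = [104889, 81150, 95130, 99843]
r4 m[φ1→X6] = [5954, 3582, 4567, 2949]
r4 m[φ1→X4] = [21, 7, 19, 21]
r4 m[φ2→X1] = [151, 158, 82, 111]
r4 m[φ2→X15] = [2154, 1259, 1674, 1931]
r4 m[φ3→X12] = [5, 4, 5, 2]
r4 m[φ4→X4] = [2, 3, 3, 4]
r4 m[φ5→X15] = [6, 7, 4, 6]
r4 m[X1→φ0] = [151, 158, 82, 111]
r4 m[X1→φ2] = [19071, 16983, 17580, 15117]
r4 m[X6→φ1] = [1, 1, 1, 1]
r4 m[X15→φ2] = [6, 7, 4, 6]
r4 m[X15→φ5] = [2154, 1259, 1674, 1931]
r4 m[X4→φ0] = [42, 21, 57, 84]
r4 m[X4→φ1] = [13486, 17796, 20469, 34652]
r4 m[X4→φ4] = [141603, 41524, 129637, 181923]
r4 m[X12→φ0] = [5, 4, 5, 2]
r4 m[X12→φ3] = [104889, 81150, 95130, 99843]
r5 m[φ0→X1] = [19071, 16983, 17580, 15117]
r5 m[φ0→X4] = [38530, 33840, 38786, 49320]
r5 m[φ0→X12] = [601065, 459120, 539325, 572076]
r5 m[φ1→X6] = [537704, 324900, 405599, 256178]
r5 m[φ1→X4] = [21, 7, 19, 21]
r5 m[φ2→X1] = [151, 158, 82, 111]
r5 m[φ2→X15] = [460020, 281496, 372600, 410265]
r5 m[φ3→X12] = [5, 4, 5, 2]
r5 m[φ4→X4] = [2, 3, 3, 4]
r5 m[φ5→X15] = [6, 7, 4, 6]
r5 m[X1→φ0] = [151, 158, 82, 111]
r5 m[X1→φ2] = [19071, 16983, 17580, 15117]
r5 m[X6→φ1] = [1, 1, 1, 1]
r5 m[X15→φ2] = [6, 7, 4, 6]
r5 m[X15→φ5] = [2154, 1259, 1674, 1931]
r5 m[X4→φ0] = [42, 21, 57, 84]
r5 m[X4→φ1] = [13486, 17796, 20469, 34652]
r5 m[X4→φ4] = [141603, 41524, 129637, 181923]
r5 m[X12→φ0] = [5, 4, 5, 2]
r5 m[X12→φ3] = [104889, 81150, 95130, 99843]
r6 m[φ0→X1] = [19071, 16983, 17580, 15117]
r6 m[φ0→X4] = [38530, 33840, 38786, 49320]
r6 m[φ0→X12] = [601065, 459120, 539325, 572076]
r6 m[φ1→X6] = [537704, 324900, 405599, 256178]
r6 m[φ1→X4] = [21, 7, 19, 21]
r6 m[φ2→X1] = [151, 158, 82, 111]
r6 m[φ2→X15] = [460020, 281496, 372600, 410265]
r6 m[φ3→X12] = [5, 4, 5, 2]
r6 m[φ4→X4] = [2, 3, 3, 4]
r6 m[φ5→X15] = [6, 7, 4, 6]
r6 m[X1→φ0] = [151, 158, 82, 111]
r6 m[X1→φ2] = [19071, 16983, 17580, 15117]
r6 m[X6→φ1] = [1, 1, 1, 1]
r6 m[X15→φ2] = [6, 7, 4, 6]
r6 m[X15→φ5] = [460020, 281496, 372600, 410265]
r6 m[X4→φ0] = [42, 21, 57, 84]
r6 m[X4→φ1] = [77060, 101520, 116358, 197280]
r6 m[X4→φ4] = [809130, 236880, 736934, 1035720]
r6 m[X12→φ0] = [5, 4, 5, 2]
r6 m[X12→φ3] = [601065, 459120, 539325, 572076]
r7 m[φ0→X1] = [19071, 16983, 17580, 15117]
r7 m[φ0→X4] = [38530, 33840, 38786, 49320]
r7 m[φ0→X12] = [601065, 459120, 539325, 572076]
r7 m[φ1→X6] = [3062008, 1850616, 2310650, 1459308]
r7 m[φ1→X4] = [21, 7, 19, 21]
r7 m[φ2→X1] = [151, 158, 82, 111]
r7 m[φ2→X15] = [460020, 281496, 372600, 410265]
r7 m[φ3→X12] = [5, 4, 5, 2]
r7 m[φ4→X4] = [2, 3, 3, 4]
r7 m[φ5→X15] = [6, 7, 4, 6]
r7 m[X1→φ0] = [151, 158, 82, 111]
r7 m[X1→φ2] = [19071, 16983, 17580, 15117]
r7 m[X6→φ1] = [1, 1, 1, 1]
r7 m[X15→φ2] = [6, 7, 4, 6]
r7 m[X15→φ5] = [460020, 281496, 372600, 410265]
r7 m[X4→φ0] = [42, 21, 57, 84]
r7 m[X4→φ1] = [77060, 101520, 116358, 197280]
r7 m[X4→φ4] = [809130, 236880, 736934, 1035720]
r7 m[X12→φ0] = [5, 4, 5, 2]
r7 m[X12→φ3] = [601065, 459120, 539325, 572076]
r8 m[φ0→X1] = [19071, 16983, 17580, 15117]
r8 m[φ0→X4] = [38530, 33840, 38786, 49320]
r8 m[φ0→X12] = [601065, 459120, 539325, 572076]
r8 m[φ1→X6] = [3062008, 1850616, 2310650, 1459308]
r8 m[φ1→X4] = [21, 7, 19, 21]
r8 m[φ2→X1] = [151, 158, 82, 111]
r8 m[φ2→X15] = [460020, 281496, 372600, 410265]
r8 m[φ3→X12] = [5, 4, 5, 2]
r8 m[φ4→X4] = [2, 3, 3, 4]
r8 m[φ5→X15] = [6, 7, 4, 6]
r8 m[X1→φ0] = [151, 158, 82, 111]
r8 m[X1→φ2] = [19071, 16983, 17580, 15117]
r8 m[X6→φ1] = [1, 1, 1, 1]
r8 m[X15→φ2] = [6, 7, 4, 6]
r8 m[X15→φ5] = [460020, 281496, 372600, 410265]
r8 m[X4→φ0] = [42, 21, 57, 84]
r8 m[X4→φ1] = [77060, 101520, 116358, 197280]
r8 m[X4→φ4] = [809130, 236880, 736934, 1035720]
r8 m[X12→φ0] = [5, 4, 5, 2]
r8 m[X12→φ3] = [601065, 459120, 539325, 572076]
fixed point reached at round 8
b[X6] = ⊗ incoming = [3062008, 1850616, 2310650, 1459308]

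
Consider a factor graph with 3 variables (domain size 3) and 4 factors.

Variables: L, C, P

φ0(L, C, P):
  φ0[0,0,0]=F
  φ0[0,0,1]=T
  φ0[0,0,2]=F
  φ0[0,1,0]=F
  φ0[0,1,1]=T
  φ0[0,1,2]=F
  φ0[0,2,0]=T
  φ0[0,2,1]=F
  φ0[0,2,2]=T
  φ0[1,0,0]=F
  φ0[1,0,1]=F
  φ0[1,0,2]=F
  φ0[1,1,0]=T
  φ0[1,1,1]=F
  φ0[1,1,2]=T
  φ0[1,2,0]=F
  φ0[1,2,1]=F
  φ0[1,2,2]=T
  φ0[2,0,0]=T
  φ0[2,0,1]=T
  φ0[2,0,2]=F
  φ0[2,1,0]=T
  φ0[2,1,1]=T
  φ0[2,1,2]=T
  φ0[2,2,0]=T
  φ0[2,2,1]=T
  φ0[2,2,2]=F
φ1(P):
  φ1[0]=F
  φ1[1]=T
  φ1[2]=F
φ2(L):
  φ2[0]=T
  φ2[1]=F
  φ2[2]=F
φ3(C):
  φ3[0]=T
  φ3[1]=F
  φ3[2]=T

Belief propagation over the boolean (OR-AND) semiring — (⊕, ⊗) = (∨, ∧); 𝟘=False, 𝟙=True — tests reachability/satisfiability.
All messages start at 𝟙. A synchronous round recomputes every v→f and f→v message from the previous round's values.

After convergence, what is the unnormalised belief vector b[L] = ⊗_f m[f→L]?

b[L] = [T, F, F]

init: all messages = 𝟙 over 3 values
r1 m[φ0→L] = [T, T, T]
r1 m[φ0→C] = [T, T, T]
r1 m[φ0→P] = [T, T, T]
r1 m[φ1→P] = [F, T, F]
r1 m[φ2→L] = [T, F, F]
r1 m[φ3→C] = [T, F, T]
r1 m[L→φ0] = [T, T, T]
r1 m[L→φ2] = [T, T, T]
r1 m[C→φ0] = [T, T, T]
r1 m[C→φ3] = [T, T, T]
r1 m[P→φ0] = [T, T, T]
r1 m[P→φ1] = [T, T, T]
r2 m[φ0→L] = [T, T, T]
r2 m[φ0→C] = [T, T, T]
r2 m[φ0→P] = [T, T, T]
r2 m[φ1→P] = [F, T, F]
r2 m[φ2→L] = [T, F, F]
r2 m[φ3→C] = [T, F, T]
r2 m[L→φ0] = [T, F, F]
r2 m[L→φ2] = [T, T, T]
r2 m[C→φ0] = [T, F, T]
r2 m[C→φ3] = [T, T, T]
r2 m[P→φ0] = [F, T, F]
r2 m[P→φ1] = [T, T, T]
r3 m[φ0→L] = [T, F, T]
r3 m[φ0→C] = [T, T, F]
r3 m[φ0→P] = [T, T, T]
r3 m[φ1→P] = [F, T, F]
r3 m[φ2→L] = [T, F, F]
r3 m[φ3→C] = [T, F, T]
r3 m[L→φ0] = [T, F, F]
r3 m[L→φ2] = [T, T, T]
r3 m[C→φ0] = [T, F, T]
r3 m[C→φ3] = [T, T, T]
r3 m[P→φ0] = [F, T, F]
r3 m[P→φ1] = [T, T, T]
r4 m[φ0→L] = [T, F, T]
r4 m[φ0→C] = [T, T, F]
r4 m[φ0→P] = [T, T, T]
r4 m[φ1→P] = [F, T, F]
r4 m[φ2→L] = [T, F, F]
r4 m[φ3→C] = [T, F, T]
r4 m[L→φ0] = [T, F, F]
r4 m[L→φ2] = [T, F, T]
r4 m[C→φ0] = [T, F, T]
r4 m[C→φ3] = [T, T, F]
r4 m[P→φ0] = [F, T, F]
r4 m[P→φ1] = [T, T, T]
r5 m[φ0→L] = [T, F, T]
r5 m[φ0→C] = [T, T, F]
r5 m[φ0→P] = [T, T, T]
r5 m[φ1→P] = [F, T, F]
r5 m[φ2→L] = [T, F, F]
r5 m[φ3→C] = [T, F, T]
r5 m[L→φ0] = [T, F, F]
r5 m[L→φ2] = [T, F, T]
r5 m[C→φ0] = [T, F, T]
r5 m[C→φ3] = [T, T, F]
r5 m[P→φ0] = [F, T, F]
r5 m[P→φ1] = [T, T, T]
fixed point reached at round 5
b[L] = ⊗ incoming = [T, F, F]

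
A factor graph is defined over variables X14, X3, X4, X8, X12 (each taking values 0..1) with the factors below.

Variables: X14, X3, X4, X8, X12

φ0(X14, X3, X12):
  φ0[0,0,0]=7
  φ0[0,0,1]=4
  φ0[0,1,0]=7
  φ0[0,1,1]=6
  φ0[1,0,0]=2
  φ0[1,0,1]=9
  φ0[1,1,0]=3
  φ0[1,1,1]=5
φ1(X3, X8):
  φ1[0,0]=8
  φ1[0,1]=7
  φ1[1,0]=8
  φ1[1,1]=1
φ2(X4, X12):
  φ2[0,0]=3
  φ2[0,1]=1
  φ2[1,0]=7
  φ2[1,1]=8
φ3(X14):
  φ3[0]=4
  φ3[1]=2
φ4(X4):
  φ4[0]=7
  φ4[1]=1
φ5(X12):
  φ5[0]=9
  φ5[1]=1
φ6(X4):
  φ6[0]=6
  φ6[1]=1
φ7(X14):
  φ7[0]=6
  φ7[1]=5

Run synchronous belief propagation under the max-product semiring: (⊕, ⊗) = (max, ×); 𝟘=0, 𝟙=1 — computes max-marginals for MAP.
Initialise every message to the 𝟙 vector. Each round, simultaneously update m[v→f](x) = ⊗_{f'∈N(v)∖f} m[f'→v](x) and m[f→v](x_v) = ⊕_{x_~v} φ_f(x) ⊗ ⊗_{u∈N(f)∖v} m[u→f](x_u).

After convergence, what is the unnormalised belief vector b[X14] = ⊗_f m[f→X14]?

b[X14] = [1524096, 272160]

init: all messages = 𝟙 over 2 values
r1 m[φ0→X14] = [7, 9]
r1 m[φ0→X3] = [9, 7]
r1 m[φ0→X12] = [7, 9]
r1 m[φ1→X3] = [8, 8]
r1 m[φ1→X8] = [8, 7]
r1 m[φ2→X4] = [3, 8]
r1 m[φ2→X12] = [7, 8]
r1 m[φ3→X14] = [4, 2]
r1 m[φ4→X4] = [7, 1]
r1 m[φ5→X12] = [9, 1]
r1 m[φ6→X4] = [6, 1]
r1 m[φ7→X14] = [6, 5]
r1 m[X14→φ0] = [1, 1]
r1 m[X14→φ3] = [1, 1]
r1 m[X14→φ7] = [1, 1]
r1 m[X3→φ0] = [1, 1]
r1 m[X3→φ1] = [1, 1]
r1 m[X4→φ2] = [1, 1]
r1 m[X4→φ4] = [1, 1]
r1 m[X4→φ6] = [1, 1]
r1 m[X8→φ1] = [1, 1]
r1 m[X12→φ0] = [1, 1]
r1 m[X12→φ2] = [1, 1]
r1 m[X12→φ5] = [1, 1]
r2 m[φ0→X14] = [7, 9]
r2 m[φ0→X3] = [9, 7]
r2 m[φ0→X12] = [7, 9]
r2 m[φ1→X3] = [8, 8]
r2 m[φ1→X8] = [8, 7]
r2 m[φ2→X4] = [3, 8]
r2 m[φ2→X12] = [7, 8]
r2 m[φ3→X14] = [4, 2]
r2 m[φ4→X4] = [7, 1]
r2 m[φ5→X12] = [9, 1]
r2 m[φ6→X4] = [6, 1]
r2 m[φ7→X14] = [6, 5]
r2 m[X14→φ0] = [24, 10]
r2 m[X14→φ3] = [42, 45]
r2 m[X14→φ7] = [28, 18]
r2 m[X3→φ0] = [8, 8]
r2 m[X3→φ1] = [9, 7]
r2 m[X4→φ2] = [42, 1]
r2 m[X4→φ4] = [18, 8]
r2 m[X4→φ6] = [21, 8]
r2 m[X8→φ1] = [1, 1]
r2 m[X12→φ0] = [63, 8]
r2 m[X12→φ2] = [63, 9]
r2 m[X12→φ5] = [49, 72]
r3 m[φ0→X14] = [3528, 1512]
r3 m[φ0→X3] = [10584, 10584]
r3 m[φ0→X12] = [1344, 1152]
r3 m[φ1→X3] = [8, 8]
r3 m[φ1→X8] = [72, 63]
r3 m[φ2→X4] = [189, 441]
r3 m[φ2→X12] = [126, 42]
r3 m[φ3→X14] = [4, 2]
r3 m[φ4→X4] = [7, 1]
r3 m[φ5→X12] = [9, 1]
r3 m[φ6→X4] = [6, 1]
r3 m[φ7→X14] = [6, 5]
r3 m[X14→φ0] = [24, 10]
r3 m[X14→φ3] = [42, 45]
r3 m[X14→φ7] = [28, 18]
r3 m[X3→φ0] = [8, 8]
r3 m[X3→φ1] = [9, 7]
r3 m[X4→φ2] = [42, 1]
r3 m[X4→φ4] = [18, 8]
r3 m[X4→φ6] = [21, 8]
r3 m[X8→φ1] = [1, 1]
r3 m[X12→φ0] = [63, 8]
r3 m[X12→φ2] = [63, 9]
r3 m[X12→φ5] = [49, 72]
r4 m[φ0→X14] = [3528, 1512]
r4 m[φ0→X3] = [10584, 10584]
r4 m[φ0→X12] = [1344, 1152]
r4 m[φ1→X3] = [8, 8]
r4 m[φ1→X8] = [72, 63]
r4 m[φ2→X4] = [189, 441]
r4 m[φ2→X12] = [126, 42]
r4 m[φ3→X14] = [4, 2]
r4 m[φ4→X4] = [7, 1]
r4 m[φ5→X12] = [9, 1]
r4 m[φ6→X4] = [6, 1]
r4 m[φ7→X14] = [6, 5]
r4 m[X14→φ0] = [24, 10]
r4 m[X14→φ3] = [21168, 7560]
r4 m[X14→φ7] = [14112, 3024]
r4 m[X3→φ0] = [8, 8]
r4 m[X3→φ1] = [10584, 10584]
r4 m[X4→φ2] = [42, 1]
r4 m[X4→φ4] = [1134, 441]
r4 m[X4→φ6] = [1323, 441]
r4 m[X8→φ1] = [1, 1]
r4 m[X12→φ0] = [1134, 42]
r4 m[X12→φ2] = [12096, 1152]
r4 m[X12→φ5] = [169344, 48384]
r5 m[φ0→X14] = [63504, 27216]
r5 m[φ0→X3] = [190512, 190512]
r5 m[φ0→X12] = [1344, 1152]
r5 m[φ1→X3] = [8, 8]
r5 m[φ1→X8] = [84672, 74088]
r5 m[φ2→X4] = [36288, 84672]
r5 m[φ2→X12] = [126, 42]
r5 m[φ3→X14] = [4, 2]
r5 m[φ4→X4] = [7, 1]
r5 m[φ5→X12] = [9, 1]
r5 m[φ6→X4] = [6, 1]
r5 m[φ7→X14] = [6, 5]
r5 m[X14→φ0] = [24, 10]
r5 m[X14→φ3] = [21168, 7560]
r5 m[X14→φ7] = [14112, 3024]
r5 m[X3→φ0] = [8, 8]
r5 m[X3→φ1] = [10584, 10584]
r5 m[X4→φ2] = [42, 1]
r5 m[X4→φ4] = [1134, 441]
r5 m[X4→φ6] = [1323, 441]
r5 m[X8→φ1] = [1, 1]
r5 m[X12→φ0] = [1134, 42]
r5 m[X12→φ2] = [12096, 1152]
r5 m[X12→φ5] = [169344, 48384]
r6 m[φ0→X14] = [63504, 27216]
r6 m[φ0→X3] = [190512, 190512]
r6 m[φ0→X12] = [1344, 1152]
r6 m[φ1→X3] = [8, 8]
r6 m[φ1→X8] = [84672, 74088]
r6 m[φ2→X4] = [36288, 84672]
r6 m[φ2→X12] = [126, 42]
r6 m[φ3→X14] = [4, 2]
r6 m[φ4→X4] = [7, 1]
r6 m[φ5→X12] = [9, 1]
r6 m[φ6→X4] = [6, 1]
r6 m[φ7→X14] = [6, 5]
r6 m[X14→φ0] = [24, 10]
r6 m[X14→φ3] = [381024, 136080]
r6 m[X14→φ7] = [254016, 54432]
r6 m[X3→φ0] = [8, 8]
r6 m[X3→φ1] = [190512, 190512]
r6 m[X4→φ2] = [42, 1]
r6 m[X4→φ4] = [217728, 84672]
r6 m[X4→φ6] = [254016, 84672]
r6 m[X8→φ1] = [1, 1]
r6 m[X12→φ0] = [1134, 42]
r6 m[X12→φ2] = [12096, 1152]
r6 m[X12→φ5] = [169344, 48384]
r7 m[φ0→X14] = [63504, 27216]
r7 m[φ0→X3] = [190512, 190512]
r7 m[φ0→X12] = [1344, 1152]
r7 m[φ1→X3] = [8, 8]
r7 m[φ1→X8] = [1524096, 1333584]
r7 m[φ2→X4] = [36288, 84672]
r7 m[φ2→X12] = [126, 42]
r7 m[φ3→X14] = [4, 2]
r7 m[φ4→X4] = [7, 1]
r7 m[φ5→X12] = [9, 1]
r7 m[φ6→X4] = [6, 1]
r7 m[φ7→X14] = [6, 5]
r7 m[X14→φ0] = [24, 10]
r7 m[X14→φ3] = [381024, 136080]
r7 m[X14→φ7] = [254016, 54432]
r7 m[X3→φ0] = [8, 8]
r7 m[X3→φ1] = [190512, 190512]
r7 m[X4→φ2] = [42, 1]
r7 m[X4→φ4] = [217728, 84672]
r7 m[X4→φ6] = [254016, 84672]
r7 m[X8→φ1] = [1, 1]
r7 m[X12→φ0] = [1134, 42]
r7 m[X12→φ2] = [12096, 1152]
r7 m[X12→φ5] = [169344, 48384]
r8 m[φ0→X14] = [63504, 27216]
r8 m[φ0→X3] = [190512, 190512]
r8 m[φ0→X12] = [1344, 1152]
r8 m[φ1→X3] = [8, 8]
r8 m[φ1→X8] = [1524096, 1333584]
r8 m[φ2→X4] = [36288, 84672]
r8 m[φ2→X12] = [126, 42]
r8 m[φ3→X14] = [4, 2]
r8 m[φ4→X4] = [7, 1]
r8 m[φ5→X12] = [9, 1]
r8 m[φ6→X4] = [6, 1]
r8 m[φ7→X14] = [6, 5]
r8 m[X14→φ0] = [24, 10]
r8 m[X14→φ3] = [381024, 136080]
r8 m[X14→φ7] = [254016, 54432]
r8 m[X3→φ0] = [8, 8]
r8 m[X3→φ1] = [190512, 190512]
r8 m[X4→φ2] = [42, 1]
r8 m[X4→φ4] = [217728, 84672]
r8 m[X4→φ6] = [254016, 84672]
r8 m[X8→φ1] = [1, 1]
r8 m[X12→φ0] = [1134, 42]
r8 m[X12→φ2] = [12096, 1152]
r8 m[X12→φ5] = [169344, 48384]
fixed point reached at round 8
b[X14] = ⊗ incoming = [1524096, 272160]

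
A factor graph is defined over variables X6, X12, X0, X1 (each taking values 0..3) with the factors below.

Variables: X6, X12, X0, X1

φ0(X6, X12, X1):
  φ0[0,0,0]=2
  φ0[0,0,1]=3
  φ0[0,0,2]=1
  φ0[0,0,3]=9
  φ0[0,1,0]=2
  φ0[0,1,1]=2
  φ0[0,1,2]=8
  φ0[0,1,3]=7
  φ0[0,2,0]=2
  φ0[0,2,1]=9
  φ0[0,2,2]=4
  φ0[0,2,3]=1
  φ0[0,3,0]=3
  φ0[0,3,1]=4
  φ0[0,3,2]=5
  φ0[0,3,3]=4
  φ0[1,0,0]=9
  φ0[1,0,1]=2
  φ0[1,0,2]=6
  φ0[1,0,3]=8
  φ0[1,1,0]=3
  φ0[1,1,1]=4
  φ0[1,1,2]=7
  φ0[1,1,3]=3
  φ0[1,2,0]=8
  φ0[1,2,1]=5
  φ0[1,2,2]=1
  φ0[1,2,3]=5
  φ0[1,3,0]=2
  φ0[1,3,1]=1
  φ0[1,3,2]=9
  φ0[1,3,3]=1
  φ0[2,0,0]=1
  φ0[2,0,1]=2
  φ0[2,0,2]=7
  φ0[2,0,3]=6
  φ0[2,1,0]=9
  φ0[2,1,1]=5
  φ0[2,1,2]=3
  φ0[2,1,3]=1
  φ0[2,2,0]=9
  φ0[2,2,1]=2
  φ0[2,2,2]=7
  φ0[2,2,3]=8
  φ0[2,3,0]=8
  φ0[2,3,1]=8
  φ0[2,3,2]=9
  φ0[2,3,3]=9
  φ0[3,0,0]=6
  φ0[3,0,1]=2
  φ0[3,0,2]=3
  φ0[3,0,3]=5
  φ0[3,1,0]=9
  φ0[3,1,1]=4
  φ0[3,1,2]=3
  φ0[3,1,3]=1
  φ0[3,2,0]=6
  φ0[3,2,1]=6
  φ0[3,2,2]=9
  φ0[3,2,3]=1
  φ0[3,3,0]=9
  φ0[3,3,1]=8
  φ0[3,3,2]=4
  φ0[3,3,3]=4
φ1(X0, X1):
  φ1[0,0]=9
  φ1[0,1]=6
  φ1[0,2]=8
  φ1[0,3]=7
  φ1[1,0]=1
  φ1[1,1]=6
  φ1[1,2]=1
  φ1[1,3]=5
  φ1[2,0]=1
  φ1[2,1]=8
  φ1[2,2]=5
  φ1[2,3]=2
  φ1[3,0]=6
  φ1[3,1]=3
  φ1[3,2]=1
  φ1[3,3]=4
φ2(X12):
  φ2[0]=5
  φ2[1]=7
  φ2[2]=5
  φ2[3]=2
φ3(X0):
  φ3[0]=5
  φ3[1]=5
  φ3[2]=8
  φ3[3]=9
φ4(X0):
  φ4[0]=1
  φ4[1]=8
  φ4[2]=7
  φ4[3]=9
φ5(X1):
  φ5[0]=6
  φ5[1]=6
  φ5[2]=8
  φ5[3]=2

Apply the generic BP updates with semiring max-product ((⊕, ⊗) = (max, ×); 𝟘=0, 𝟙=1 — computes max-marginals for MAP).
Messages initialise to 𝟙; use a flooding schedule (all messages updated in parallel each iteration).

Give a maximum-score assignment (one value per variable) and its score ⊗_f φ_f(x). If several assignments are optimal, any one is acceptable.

init: all messages = 𝟙 over 4 values
r1 m[φ0→X6] = [9, 9, 9, 9]
r1 m[φ0→X12] = [9, 9, 9, 9]
r1 m[φ0→X1] = [9, 9, 9, 9]
r1 m[φ1→X0] = [9, 6, 8, 6]
r1 m[φ1→X1] = [9, 8, 8, 7]
r1 m[φ2→X12] = [5, 7, 5, 2]
r1 m[φ3→X0] = [5, 5, 8, 9]
r1 m[φ4→X0] = [1, 8, 7, 9]
r1 m[φ5→X1] = [6, 6, 8, 2]
r1 m[X6→φ0] = [1, 1, 1, 1]
r1 m[X12→φ0] = [1, 1, 1, 1]
r1 m[X12→φ2] = [1, 1, 1, 1]
r1 m[X0→φ1] = [1, 1, 1, 1]
r1 m[X0→φ3] = [1, 1, 1, 1]
r1 m[X0→φ4] = [1, 1, 1, 1]
r1 m[X1→φ0] = [1, 1, 1, 1]
r1 m[X1→φ1] = [1, 1, 1, 1]
r1 m[X1→φ5] = [1, 1, 1, 1]
r2 m[φ0→X6] = [9, 9, 9, 9]
r2 m[φ0→X12] = [9, 9, 9, 9]
r2 m[φ0→X1] = [9, 9, 9, 9]
r2 m[φ1→X0] = [9, 6, 8, 6]
r2 m[φ1→X1] = [9, 8, 8, 7]
r2 m[φ2→X12] = [5, 7, 5, 2]
r2 m[φ3→X0] = [5, 5, 8, 9]
r2 m[φ4→X0] = [1, 8, 7, 9]
r2 m[φ5→X1] = [6, 6, 8, 2]
r2 m[X6→φ0] = [1, 1, 1, 1]
r2 m[X12→φ0] = [5, 7, 5, 2]
r2 m[X12→φ2] = [9, 9, 9, 9]
r2 m[X0→φ1] = [5, 40, 56, 81]
r2 m[X0→φ3] = [9, 48, 56, 54]
r2 m[X0→φ4] = [45, 30, 64, 54]
r2 m[X1→φ0] = [54, 48, 64, 14]
r2 m[X1→φ1] = [54, 54, 72, 18]
r2 m[X1→φ5] = [81, 72, 72, 63]
r3 m[φ0→X6] = [3584, 3136, 3402, 3402]
r3 m[φ0→X12] = [486, 512, 576, 576]
r3 m[φ0→X1] = [63, 45, 56, 49]
r3 m[φ1→X0] = [576, 324, 432, 324]
r3 m[φ1→X1] = [486, 448, 280, 324]
r3 m[φ2→X12] = [5, 7, 5, 2]
r3 m[φ3→X0] = [5, 5, 8, 9]
r3 m[φ4→X0] = [1, 8, 7, 9]
r3 m[φ5→X1] = [6, 6, 8, 2]
r3 m[X6→φ0] = [1, 1, 1, 1]
r3 m[X12→φ0] = [5, 7, 5, 2]
r3 m[X12→φ2] = [9, 9, 9, 9]
r3 m[X0→φ1] = [5, 40, 56, 81]
r3 m[X0→φ3] = [9, 48, 56, 54]
r3 m[X0→φ4] = [45, 30, 64, 54]
r3 m[X1→φ0] = [54, 48, 64, 14]
r3 m[X1→φ1] = [54, 54, 72, 18]
r3 m[X1→φ5] = [81, 72, 72, 63]
r4 m[φ0→X6] = [3584, 3136, 3402, 3402]
r4 m[φ0→X12] = [486, 512, 576, 576]
r4 m[φ0→X1] = [63, 45, 56, 49]
r4 m[φ1→X0] = [576, 324, 432, 324]
r4 m[φ1→X1] = [486, 448, 280, 324]
r4 m[φ2→X12] = [5, 7, 5, 2]
r4 m[φ3→X0] = [5, 5, 8, 9]
r4 m[φ4→X0] = [1, 8, 7, 9]
r4 m[φ5→X1] = [6, 6, 8, 2]
r4 m[X6→φ0] = [1, 1, 1, 1]
r4 m[X12→φ0] = [5, 7, 5, 2]
r4 m[X12→φ2] = [486, 512, 576, 576]
r4 m[X0→φ1] = [5, 40, 56, 81]
r4 m[X0→φ3] = [576, 2592, 3024, 2916]
r4 m[X0→φ4] = [2880, 1620, 3456, 2916]
r4 m[X1→φ0] = [2916, 2688, 2240, 648]
r4 m[X1→φ1] = [378, 270, 448, 98]
r4 m[X1→φ5] = [30618, 20160, 15680, 15876]
r5 m[φ0→X6] = [125440, 131220, 183708, 183708]
r5 m[φ0→X12] = [26244, 26244, 26244, 26244]
r5 m[φ0→X1] = [63, 45, 56, 49]
r5 m[φ1→X0] = [3584, 1620, 2240, 2268]
r5 m[φ1→X1] = [486, 448, 280, 324]
r5 m[φ2→X12] = [5, 7, 5, 2]
r5 m[φ3→X0] = [5, 5, 8, 9]
r5 m[φ4→X0] = [1, 8, 7, 9]
r5 m[φ5→X1] = [6, 6, 8, 2]
r5 m[X6→φ0] = [1, 1, 1, 1]
r5 m[X12→φ0] = [5, 7, 5, 2]
r5 m[X12→φ2] = [486, 512, 576, 576]
r5 m[X0→φ1] = [5, 40, 56, 81]
r5 m[X0→φ3] = [576, 2592, 3024, 2916]
r5 m[X0→φ4] = [2880, 1620, 3456, 2916]
r5 m[X1→φ0] = [2916, 2688, 2240, 648]
r5 m[X1→φ1] = [378, 270, 448, 98]
r5 m[X1→φ5] = [30618, 20160, 15680, 15876]
r6 m[φ0→X6] = [125440, 131220, 183708, 183708]
r6 m[φ0→X12] = [26244, 26244, 26244, 26244]
r6 m[φ0→X1] = [63, 45, 56, 49]
r6 m[φ1→X0] = [3584, 1620, 2240, 2268]
r6 m[φ1→X1] = [486, 448, 280, 324]
r6 m[φ2→X12] = [5, 7, 5, 2]
r6 m[φ3→X0] = [5, 5, 8, 9]
r6 m[φ4→X0] = [1, 8, 7, 9]
r6 m[φ5→X1] = [6, 6, 8, 2]
r6 m[X6→φ0] = [1, 1, 1, 1]
r6 m[X12→φ0] = [5, 7, 5, 2]
r6 m[X12→φ2] = [26244, 26244, 26244, 26244]
r6 m[X0→φ1] = [5, 40, 56, 81]
r6 m[X0→φ3] = [3584, 12960, 15680, 20412]
r6 m[X0→φ4] = [17920, 8100, 17920, 20412]
r6 m[X1→φ0] = [2916, 2688, 2240, 648]
r6 m[X1→φ1] = [378, 270, 448, 98]
r6 m[X1→φ5] = [30618, 20160, 15680, 15876]
r7 m[φ0→X6] = [125440, 131220, 183708, 183708]
r7 m[φ0→X12] = [26244, 26244, 26244, 26244]
r7 m[φ0→X1] = [63, 45, 56, 49]
r7 m[φ1→X0] = [3584, 1620, 2240, 2268]
r7 m[φ1→X1] = [486, 448, 280, 324]
r7 m[φ2→X12] = [5, 7, 5, 2]
r7 m[φ3→X0] = [5, 5, 8, 9]
r7 m[φ4→X0] = [1, 8, 7, 9]
r7 m[φ5→X1] = [6, 6, 8, 2]
r7 m[X6→φ0] = [1, 1, 1, 1]
r7 m[X12→φ0] = [5, 7, 5, 2]
r7 m[X12→φ2] = [26244, 26244, 26244, 26244]
r7 m[X0→φ1] = [5, 40, 56, 81]
r7 m[X0→φ3] = [3584, 12960, 15680, 20412]
r7 m[X0→φ4] = [17920, 8100, 17920, 20412]
r7 m[X1→φ0] = [2916, 2688, 2240, 648]
r7 m[X1→φ1] = [378, 270, 448, 98]
r7 m[X1→φ5] = [30618, 20160, 15680, 15876]
fixed point reached at round 7
traceback from X6: (X6=2, X12=1, X0=3, X1=0), score=183708

assignment: (X6=2, X12=1, X0=3, X1=0); score = 183708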